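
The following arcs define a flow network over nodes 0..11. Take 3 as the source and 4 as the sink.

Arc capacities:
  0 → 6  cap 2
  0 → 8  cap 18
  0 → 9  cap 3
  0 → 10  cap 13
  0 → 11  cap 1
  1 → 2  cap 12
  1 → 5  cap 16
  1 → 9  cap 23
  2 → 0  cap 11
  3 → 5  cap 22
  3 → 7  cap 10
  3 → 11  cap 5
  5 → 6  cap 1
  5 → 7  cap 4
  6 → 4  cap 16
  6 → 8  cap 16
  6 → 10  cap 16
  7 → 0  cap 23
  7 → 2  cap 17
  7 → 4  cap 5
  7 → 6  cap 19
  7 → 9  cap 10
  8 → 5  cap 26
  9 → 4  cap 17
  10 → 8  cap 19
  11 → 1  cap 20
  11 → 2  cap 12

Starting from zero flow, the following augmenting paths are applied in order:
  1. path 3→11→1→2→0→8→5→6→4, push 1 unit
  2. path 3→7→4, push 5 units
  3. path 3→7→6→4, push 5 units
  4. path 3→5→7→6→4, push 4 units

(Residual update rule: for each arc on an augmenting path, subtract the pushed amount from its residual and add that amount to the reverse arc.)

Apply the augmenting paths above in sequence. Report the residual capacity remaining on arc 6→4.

after path 1 (3→11→1→2→0→8→5→6→4, push 1): res(6,4)=15
after path 2 (3→7→4, push 5): res(6,4)=15
after path 3 (3→7→6→4, push 5): res(6,4)=10
after path 4 (3→5→7→6→4, push 4): res(6,4)=6

Residual capacity of (6,4): 6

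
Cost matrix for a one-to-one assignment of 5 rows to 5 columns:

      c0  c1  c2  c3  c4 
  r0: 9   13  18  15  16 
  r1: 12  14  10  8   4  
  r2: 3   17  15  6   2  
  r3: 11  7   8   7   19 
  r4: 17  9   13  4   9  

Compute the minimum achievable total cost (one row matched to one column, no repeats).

Minimum assignment cost: 32

one of 2 optimal assignments: row0→col0 (cost 9), row1→col2 (cost 10), row2→col4 (cost 2), row3→col1 (cost 7), row4→col3 (cost 4)
total = 9 + 10 + 2 + 7 + 4 = 32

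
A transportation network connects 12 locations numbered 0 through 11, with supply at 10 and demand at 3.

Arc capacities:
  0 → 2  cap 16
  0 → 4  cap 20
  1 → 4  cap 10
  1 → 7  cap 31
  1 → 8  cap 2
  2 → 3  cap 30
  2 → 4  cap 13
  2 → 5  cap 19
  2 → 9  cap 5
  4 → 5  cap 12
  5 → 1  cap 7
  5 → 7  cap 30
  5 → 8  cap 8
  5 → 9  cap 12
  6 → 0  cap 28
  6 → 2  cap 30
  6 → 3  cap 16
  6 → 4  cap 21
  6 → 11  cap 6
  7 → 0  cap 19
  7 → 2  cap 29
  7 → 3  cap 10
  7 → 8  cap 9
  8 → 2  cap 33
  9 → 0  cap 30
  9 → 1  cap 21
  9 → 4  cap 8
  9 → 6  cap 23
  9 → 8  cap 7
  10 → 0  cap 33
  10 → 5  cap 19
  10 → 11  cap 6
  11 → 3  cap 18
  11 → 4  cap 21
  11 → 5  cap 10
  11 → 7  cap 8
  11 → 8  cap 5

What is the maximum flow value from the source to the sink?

Maximum flow value: 53

augment #1: 10→11→3 bottleneck 6, total now 6
augment #2: 10→0→2→3 bottleneck 16, total now 22
augment #3: 10→5→7→3 bottleneck 10, total now 32
augment #4: 10→5→7→2→3 bottleneck 9, total now 41
augment #5: 10→0→4→5→7→2→3 bottleneck 5, total now 46
augment #6: 10→0→4→5→9→6→3 bottleneck 7, total now 53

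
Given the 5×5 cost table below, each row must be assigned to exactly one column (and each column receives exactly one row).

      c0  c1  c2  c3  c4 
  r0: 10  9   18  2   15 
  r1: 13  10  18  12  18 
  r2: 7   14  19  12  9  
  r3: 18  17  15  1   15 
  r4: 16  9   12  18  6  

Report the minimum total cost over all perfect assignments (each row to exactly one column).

optimal assignment: row0→col3 (cost 2), row1→col1 (cost 10), row2→col0 (cost 7), row3→col2 (cost 15), row4→col4 (cost 6)
total = 2 + 10 + 7 + 15 + 6 = 40

Minimum assignment cost: 40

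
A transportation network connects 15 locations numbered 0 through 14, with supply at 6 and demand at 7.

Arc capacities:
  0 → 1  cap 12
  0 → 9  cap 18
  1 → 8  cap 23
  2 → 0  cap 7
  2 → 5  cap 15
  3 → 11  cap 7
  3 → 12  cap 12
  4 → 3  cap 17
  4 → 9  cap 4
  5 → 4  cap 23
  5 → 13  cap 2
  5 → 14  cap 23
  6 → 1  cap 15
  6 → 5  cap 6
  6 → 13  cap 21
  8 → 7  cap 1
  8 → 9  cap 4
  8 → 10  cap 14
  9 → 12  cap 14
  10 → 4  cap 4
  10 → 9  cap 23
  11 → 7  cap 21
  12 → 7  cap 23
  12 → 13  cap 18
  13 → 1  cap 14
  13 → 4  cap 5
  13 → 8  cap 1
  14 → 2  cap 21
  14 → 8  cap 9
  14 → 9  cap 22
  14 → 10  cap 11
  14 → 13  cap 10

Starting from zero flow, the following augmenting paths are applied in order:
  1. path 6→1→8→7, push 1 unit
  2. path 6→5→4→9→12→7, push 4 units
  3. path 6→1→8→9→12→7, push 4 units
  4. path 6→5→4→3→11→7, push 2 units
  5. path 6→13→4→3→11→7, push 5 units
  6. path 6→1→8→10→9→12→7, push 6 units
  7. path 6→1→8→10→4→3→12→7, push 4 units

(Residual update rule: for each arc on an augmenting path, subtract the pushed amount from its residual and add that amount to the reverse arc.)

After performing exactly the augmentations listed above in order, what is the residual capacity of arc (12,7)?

Residual capacity of (12,7): 5

after path 1 (6→1→8→7, push 1): res(12,7)=23
after path 2 (6→5→4→9→12→7, push 4): res(12,7)=19
after path 3 (6→1→8→9→12→7, push 4): res(12,7)=15
after path 4 (6→5→4→3→11→7, push 2): res(12,7)=15
after path 5 (6→13→4→3→11→7, push 5): res(12,7)=15
after path 6 (6→1→8→10→9→12→7, push 6): res(12,7)=9
after path 7 (6→1→8→10→4→3→12→7, push 4): res(12,7)=5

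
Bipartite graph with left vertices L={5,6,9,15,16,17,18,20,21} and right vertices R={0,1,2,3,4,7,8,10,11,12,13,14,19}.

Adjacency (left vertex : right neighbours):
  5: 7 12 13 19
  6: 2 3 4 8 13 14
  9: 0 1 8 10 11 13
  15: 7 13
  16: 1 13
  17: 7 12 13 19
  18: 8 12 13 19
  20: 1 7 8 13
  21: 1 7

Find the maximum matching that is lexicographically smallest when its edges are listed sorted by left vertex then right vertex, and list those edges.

|M| = 8 (so the lex-smallest maximum matching has 8 edges)
process left vertices in ascending order; for each, take the smallest-labelled available neighbour that still permits 8 edges overall, or leave it unmatched if none does
lex-smallest matching: {5-7, 6-2, 9-0, 15-13, 16-1, 17-12, 18-19, 20-8}

Lex-smallest maximum matching: {(5,7), (6,2), (9,0), (15,13), (16,1), (17,12), (18,19), (20,8)}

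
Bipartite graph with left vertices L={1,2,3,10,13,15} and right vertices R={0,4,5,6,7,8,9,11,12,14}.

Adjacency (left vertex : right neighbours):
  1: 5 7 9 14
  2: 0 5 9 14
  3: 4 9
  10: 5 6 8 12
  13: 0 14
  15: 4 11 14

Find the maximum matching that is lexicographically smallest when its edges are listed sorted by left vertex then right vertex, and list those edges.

Lex-smallest maximum matching: {(1,5), (2,0), (3,4), (10,6), (13,14), (15,11)}

|M| = 6 (so the lex-smallest maximum matching has 6 edges)
process left vertices in ascending order; for each, take the smallest-labelled available neighbour that still permits 6 edges overall, or leave it unmatched if none does
lex-smallest matching: {1-5, 2-0, 3-4, 10-6, 13-14, 15-11}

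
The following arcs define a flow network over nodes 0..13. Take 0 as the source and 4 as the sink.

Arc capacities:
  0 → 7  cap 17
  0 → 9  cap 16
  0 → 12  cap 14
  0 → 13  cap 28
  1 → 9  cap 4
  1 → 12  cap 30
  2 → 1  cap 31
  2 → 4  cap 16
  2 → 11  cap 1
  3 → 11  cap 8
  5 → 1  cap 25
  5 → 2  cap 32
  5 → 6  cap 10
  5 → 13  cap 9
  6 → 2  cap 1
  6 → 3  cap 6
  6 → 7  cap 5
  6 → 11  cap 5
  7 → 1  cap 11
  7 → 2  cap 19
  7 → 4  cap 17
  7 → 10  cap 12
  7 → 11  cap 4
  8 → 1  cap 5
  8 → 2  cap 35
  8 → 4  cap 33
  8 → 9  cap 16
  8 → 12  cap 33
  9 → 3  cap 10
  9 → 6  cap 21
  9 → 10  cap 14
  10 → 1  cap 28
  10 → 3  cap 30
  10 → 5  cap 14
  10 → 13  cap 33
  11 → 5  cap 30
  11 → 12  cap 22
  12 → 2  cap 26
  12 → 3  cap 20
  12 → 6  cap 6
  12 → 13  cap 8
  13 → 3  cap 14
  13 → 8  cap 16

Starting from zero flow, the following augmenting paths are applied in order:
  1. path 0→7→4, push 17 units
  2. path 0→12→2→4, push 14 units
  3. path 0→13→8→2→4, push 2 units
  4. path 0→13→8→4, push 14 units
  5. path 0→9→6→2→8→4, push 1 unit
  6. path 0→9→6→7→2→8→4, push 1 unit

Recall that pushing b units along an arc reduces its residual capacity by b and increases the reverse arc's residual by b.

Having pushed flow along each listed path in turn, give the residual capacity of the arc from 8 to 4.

Residual capacity of (8,4): 17

after path 1 (0→7→4, push 17): res(8,4)=33
after path 2 (0→12→2→4, push 14): res(8,4)=33
after path 3 (0→13→8→2→4, push 2): res(8,4)=33
after path 4 (0→13→8→4, push 14): res(8,4)=19
after path 5 (0→9→6→2→8→4, push 1): res(8,4)=18
after path 6 (0→9→6→7→2→8→4, push 1): res(8,4)=17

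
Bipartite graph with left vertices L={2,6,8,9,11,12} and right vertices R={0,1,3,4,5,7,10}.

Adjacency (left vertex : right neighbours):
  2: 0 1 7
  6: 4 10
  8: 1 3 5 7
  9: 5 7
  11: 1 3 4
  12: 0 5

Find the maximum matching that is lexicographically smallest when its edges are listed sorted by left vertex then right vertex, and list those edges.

|M| = 6 (so the lex-smallest maximum matching has 6 edges)
process left vertices in ascending order; for each, take the smallest-labelled available neighbour that still permits 6 edges overall, or leave it unmatched if none does
lex-smallest matching: {2-0, 6-4, 8-1, 9-7, 11-3, 12-5}

Lex-smallest maximum matching: {(2,0), (6,4), (8,1), (9,7), (11,3), (12,5)}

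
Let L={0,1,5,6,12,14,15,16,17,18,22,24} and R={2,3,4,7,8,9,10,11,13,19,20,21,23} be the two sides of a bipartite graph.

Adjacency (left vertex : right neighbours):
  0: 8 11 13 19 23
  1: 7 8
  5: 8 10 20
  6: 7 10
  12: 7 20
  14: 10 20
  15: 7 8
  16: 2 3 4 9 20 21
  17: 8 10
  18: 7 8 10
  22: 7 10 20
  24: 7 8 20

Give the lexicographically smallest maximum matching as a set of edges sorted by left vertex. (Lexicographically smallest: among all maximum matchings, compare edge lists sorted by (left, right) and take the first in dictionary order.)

|M| = 6 (so the lex-smallest maximum matching has 6 edges)
process left vertices in ascending order; for each, take the smallest-labelled available neighbour that still permits 6 edges overall, or leave it unmatched if none does
lex-smallest matching: {0-11, 1-7, 5-8, 6-10, 12-20, 16-2}

Lex-smallest maximum matching: {(0,11), (1,7), (5,8), (6,10), (12,20), (16,2)}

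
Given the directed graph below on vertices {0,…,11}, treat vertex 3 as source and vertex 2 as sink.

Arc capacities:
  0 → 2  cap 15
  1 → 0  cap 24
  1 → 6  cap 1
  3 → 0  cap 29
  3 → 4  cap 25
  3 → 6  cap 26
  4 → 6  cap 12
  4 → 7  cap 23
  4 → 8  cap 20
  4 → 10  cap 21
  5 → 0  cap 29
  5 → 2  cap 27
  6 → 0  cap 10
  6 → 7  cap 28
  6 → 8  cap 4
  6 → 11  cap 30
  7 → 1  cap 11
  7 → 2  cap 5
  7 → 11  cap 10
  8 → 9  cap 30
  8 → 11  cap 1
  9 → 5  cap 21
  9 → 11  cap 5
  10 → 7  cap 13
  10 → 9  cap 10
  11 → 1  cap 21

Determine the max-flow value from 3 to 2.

Maximum flow value: 41

augment #1: 3→0→2 bottleneck 15, total now 15
augment #2: 3→4→7→2 bottleneck 5, total now 20
augment #3: 3→4→8→9→5→2 bottleneck 20, total now 40
augment #4: 3→6→8→9→5→2 bottleneck 1, total now 41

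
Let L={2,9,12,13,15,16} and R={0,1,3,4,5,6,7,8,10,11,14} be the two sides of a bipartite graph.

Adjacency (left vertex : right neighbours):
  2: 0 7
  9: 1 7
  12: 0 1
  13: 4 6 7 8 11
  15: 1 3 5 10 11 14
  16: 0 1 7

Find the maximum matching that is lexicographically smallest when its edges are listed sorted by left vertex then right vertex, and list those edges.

|M| = 5 (so the lex-smallest maximum matching has 5 edges)
process left vertices in ascending order; for each, take the smallest-labelled available neighbour that still permits 5 edges overall, or leave it unmatched if none does
lex-smallest matching: {2-0, 9-1, 13-4, 15-3, 16-7}

Lex-smallest maximum matching: {(2,0), (9,1), (13,4), (15,3), (16,7)}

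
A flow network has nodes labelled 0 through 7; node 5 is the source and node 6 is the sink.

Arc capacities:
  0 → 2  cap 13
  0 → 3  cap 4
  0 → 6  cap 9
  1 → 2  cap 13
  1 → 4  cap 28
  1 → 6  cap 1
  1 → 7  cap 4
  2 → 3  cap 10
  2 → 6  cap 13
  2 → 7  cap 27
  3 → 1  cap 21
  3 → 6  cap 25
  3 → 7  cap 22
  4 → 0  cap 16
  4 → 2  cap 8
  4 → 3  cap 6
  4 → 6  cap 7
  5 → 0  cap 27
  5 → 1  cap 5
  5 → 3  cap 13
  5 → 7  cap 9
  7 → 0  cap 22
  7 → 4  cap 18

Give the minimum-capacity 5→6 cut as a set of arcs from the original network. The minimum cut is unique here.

Min-cut arcs: {(0,2), (0,3), (0,6), (5,1), (5,3), (5,7)} (total capacity 53)

augment #1: 5→0→6 push 9
augment #2: 5→1→6 push 1
augment #3: 5→3→6 push 13
augment #4: 5→0→2→6 push 13
augment #5: 5→0→3→6 push 4
augment #6: 5→1→4→6 push 4
augment #7: 5→7→4→6 push 3
augment #8: 5→7→4→3→6 push 6
max flow = 53; residual-reachable set from 5 gives S-side
cut edges (S→T): {(0,2), (0,3), (0,6), (5,1), (5,3), (5,7)} total cap 53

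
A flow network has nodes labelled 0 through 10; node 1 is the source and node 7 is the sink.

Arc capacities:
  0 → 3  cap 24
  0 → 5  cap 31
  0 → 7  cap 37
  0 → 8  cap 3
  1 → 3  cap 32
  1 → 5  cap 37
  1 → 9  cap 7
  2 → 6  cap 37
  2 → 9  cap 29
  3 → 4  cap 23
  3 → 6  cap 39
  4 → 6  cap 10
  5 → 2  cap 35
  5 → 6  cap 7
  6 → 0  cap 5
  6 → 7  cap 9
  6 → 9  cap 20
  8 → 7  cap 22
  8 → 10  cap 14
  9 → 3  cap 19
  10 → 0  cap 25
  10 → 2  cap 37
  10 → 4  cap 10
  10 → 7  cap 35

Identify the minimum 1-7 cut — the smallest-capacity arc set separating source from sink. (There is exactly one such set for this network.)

augment #1: 1→3→6→7 push 9
augment #2: 1→3→6→0→7 push 5
max flow = 14; residual-reachable set from 1 gives S-side
cut edges (S→T): {(6,0), (6,7)} total cap 14

Min-cut arcs: {(6,0), (6,7)} (total capacity 14)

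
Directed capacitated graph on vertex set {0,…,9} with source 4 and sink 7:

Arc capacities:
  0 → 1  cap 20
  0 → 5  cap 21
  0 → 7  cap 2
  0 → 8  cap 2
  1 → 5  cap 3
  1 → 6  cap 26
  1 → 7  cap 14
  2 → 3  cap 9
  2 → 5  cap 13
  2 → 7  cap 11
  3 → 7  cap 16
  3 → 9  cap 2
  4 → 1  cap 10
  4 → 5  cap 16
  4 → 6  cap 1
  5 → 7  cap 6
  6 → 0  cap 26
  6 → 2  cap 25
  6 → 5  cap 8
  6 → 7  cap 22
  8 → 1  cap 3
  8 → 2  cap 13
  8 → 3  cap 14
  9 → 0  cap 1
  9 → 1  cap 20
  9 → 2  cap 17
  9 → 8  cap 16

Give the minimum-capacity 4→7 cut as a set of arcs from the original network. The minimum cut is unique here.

augment #1: 4→1→7 push 10
augment #2: 4→5→7 push 6
augment #3: 4→6→7 push 1
max flow = 17; residual-reachable set from 4 gives S-side
cut edges (S→T): {(4,1), (4,6), (5,7)} total cap 17

Min-cut arcs: {(4,1), (4,6), (5,7)} (total capacity 17)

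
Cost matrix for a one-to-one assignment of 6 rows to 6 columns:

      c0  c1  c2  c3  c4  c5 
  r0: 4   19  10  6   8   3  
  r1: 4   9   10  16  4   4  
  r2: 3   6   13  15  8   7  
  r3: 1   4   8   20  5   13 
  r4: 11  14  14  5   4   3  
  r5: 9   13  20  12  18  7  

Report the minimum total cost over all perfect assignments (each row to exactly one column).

Minimum assignment cost: 33

one of 2 optimal assignments: row0→col2 (cost 10), row1→col4 (cost 4), row2→col0 (cost 3), row3→col1 (cost 4), row4→col3 (cost 5), row5→col5 (cost 7)
total = 10 + 4 + 3 + 4 + 5 + 7 = 33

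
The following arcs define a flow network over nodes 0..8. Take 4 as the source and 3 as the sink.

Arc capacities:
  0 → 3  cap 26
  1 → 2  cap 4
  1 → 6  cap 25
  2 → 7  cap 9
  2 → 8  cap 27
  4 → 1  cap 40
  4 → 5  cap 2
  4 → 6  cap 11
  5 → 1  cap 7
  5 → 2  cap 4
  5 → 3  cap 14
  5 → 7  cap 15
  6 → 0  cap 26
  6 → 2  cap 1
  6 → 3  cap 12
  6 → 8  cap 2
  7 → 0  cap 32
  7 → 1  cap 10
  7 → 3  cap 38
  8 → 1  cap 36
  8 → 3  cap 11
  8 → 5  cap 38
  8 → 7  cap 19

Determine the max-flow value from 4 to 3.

Maximum flow value: 42

augment #1: 4→5→3 bottleneck 2, total now 2
augment #2: 4→6→3 bottleneck 11, total now 13
augment #3: 4→1→6→3 bottleneck 1, total now 14
augment #4: 4→1→2→7→3 bottleneck 4, total now 18
augment #5: 4→1→6→0→3 bottleneck 24, total now 42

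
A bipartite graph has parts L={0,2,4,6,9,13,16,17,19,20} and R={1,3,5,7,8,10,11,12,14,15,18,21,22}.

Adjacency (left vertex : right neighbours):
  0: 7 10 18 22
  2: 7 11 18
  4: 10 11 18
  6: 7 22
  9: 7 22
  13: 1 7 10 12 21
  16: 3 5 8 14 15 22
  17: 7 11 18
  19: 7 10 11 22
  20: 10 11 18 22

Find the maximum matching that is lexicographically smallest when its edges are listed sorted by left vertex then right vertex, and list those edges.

Lex-smallest maximum matching: {(0,7), (2,11), (4,10), (6,22), (13,1), (16,3), (17,18)}

|M| = 7 (so the lex-smallest maximum matching has 7 edges)
process left vertices in ascending order; for each, take the smallest-labelled available neighbour that still permits 7 edges overall, or leave it unmatched if none does
lex-smallest matching: {0-7, 2-11, 4-10, 6-22, 13-1, 16-3, 17-18}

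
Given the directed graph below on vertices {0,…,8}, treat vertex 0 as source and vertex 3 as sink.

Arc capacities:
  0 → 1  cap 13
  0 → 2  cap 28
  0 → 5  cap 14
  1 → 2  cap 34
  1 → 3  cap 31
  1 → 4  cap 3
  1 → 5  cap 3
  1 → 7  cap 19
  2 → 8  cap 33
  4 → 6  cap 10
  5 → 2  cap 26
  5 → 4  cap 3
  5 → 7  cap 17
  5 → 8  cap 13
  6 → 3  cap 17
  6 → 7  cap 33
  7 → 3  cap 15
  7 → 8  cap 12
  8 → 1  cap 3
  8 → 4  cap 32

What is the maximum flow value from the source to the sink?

augment #1: 0→1→3 bottleneck 13, total now 13
augment #2: 0→5→7→3 bottleneck 14, total now 27
augment #3: 0→2→8→1→3 bottleneck 3, total now 30
augment #4: 0→2→8→4→6→3 bottleneck 10, total now 40

Maximum flow value: 40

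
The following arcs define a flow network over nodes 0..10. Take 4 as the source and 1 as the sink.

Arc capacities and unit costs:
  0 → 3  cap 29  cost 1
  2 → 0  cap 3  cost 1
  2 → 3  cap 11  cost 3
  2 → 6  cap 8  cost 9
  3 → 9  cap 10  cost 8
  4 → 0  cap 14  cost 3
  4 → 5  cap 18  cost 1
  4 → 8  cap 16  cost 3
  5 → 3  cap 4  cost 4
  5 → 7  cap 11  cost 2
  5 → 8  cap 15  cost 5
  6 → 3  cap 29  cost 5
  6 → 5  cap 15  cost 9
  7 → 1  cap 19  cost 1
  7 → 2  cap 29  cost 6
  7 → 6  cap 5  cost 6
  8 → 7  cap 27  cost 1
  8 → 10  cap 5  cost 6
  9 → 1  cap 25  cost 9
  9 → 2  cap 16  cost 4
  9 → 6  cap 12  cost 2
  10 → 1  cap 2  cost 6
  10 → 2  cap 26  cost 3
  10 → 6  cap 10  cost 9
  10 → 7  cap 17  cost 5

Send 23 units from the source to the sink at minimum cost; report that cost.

Minimum cost for 23 units: 156

shortest-cost path #1: 4→5→7→1 push 11 @ unit cost 4 (adds 44)
shortest-cost path #2: 4→8→7→1 push 8 @ unit cost 5 (adds 40)
shortest-cost path #3: 4→8→10→1 push 2 @ unit cost 15 (adds 30)
shortest-cost path #4: 4→0→3→9→1 push 2 @ unit cost 21 (adds 42)
total cost = 156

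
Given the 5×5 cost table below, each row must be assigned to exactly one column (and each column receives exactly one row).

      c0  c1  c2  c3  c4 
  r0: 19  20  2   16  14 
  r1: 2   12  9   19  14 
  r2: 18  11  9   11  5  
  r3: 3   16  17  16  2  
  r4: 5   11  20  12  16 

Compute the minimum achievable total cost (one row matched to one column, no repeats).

optimal assignment: row0→col2 (cost 2), row1→col0 (cost 2), row2→col3 (cost 11), row3→col4 (cost 2), row4→col1 (cost 11)
total = 2 + 2 + 11 + 2 + 11 = 28

Minimum assignment cost: 28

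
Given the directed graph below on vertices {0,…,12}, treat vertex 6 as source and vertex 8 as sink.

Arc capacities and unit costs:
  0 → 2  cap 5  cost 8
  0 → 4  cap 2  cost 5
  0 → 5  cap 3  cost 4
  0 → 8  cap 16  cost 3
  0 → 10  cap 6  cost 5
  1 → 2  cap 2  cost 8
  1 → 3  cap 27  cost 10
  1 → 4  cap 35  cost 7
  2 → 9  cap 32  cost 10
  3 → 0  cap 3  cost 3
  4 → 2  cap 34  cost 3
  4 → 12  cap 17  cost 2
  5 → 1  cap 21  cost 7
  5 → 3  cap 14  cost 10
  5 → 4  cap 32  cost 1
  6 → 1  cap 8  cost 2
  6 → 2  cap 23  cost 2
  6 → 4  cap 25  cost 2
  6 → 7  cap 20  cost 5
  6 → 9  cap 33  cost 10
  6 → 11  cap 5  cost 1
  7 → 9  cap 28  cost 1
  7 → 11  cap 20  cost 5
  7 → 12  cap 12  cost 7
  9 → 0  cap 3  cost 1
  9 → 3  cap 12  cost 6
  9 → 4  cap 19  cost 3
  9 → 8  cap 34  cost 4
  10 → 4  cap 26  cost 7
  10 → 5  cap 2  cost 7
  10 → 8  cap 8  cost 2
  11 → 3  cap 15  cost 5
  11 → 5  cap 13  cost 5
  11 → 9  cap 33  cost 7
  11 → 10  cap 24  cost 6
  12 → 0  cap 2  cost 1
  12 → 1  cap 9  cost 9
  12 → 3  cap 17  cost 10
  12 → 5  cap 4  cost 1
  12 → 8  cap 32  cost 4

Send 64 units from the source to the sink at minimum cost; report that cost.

Minimum cost for 64 units: 713

shortest-cost path #1: 6→4→12→8 push 17 @ unit cost 8 (adds 136)
shortest-cost path #2: 6→11→10→8 push 5 @ unit cost 9 (adds 45)
shortest-cost path #3: 6→7→9→8 push 20 @ unit cost 10 (adds 200)
shortest-cost path #4: 6→9→8 push 14 @ unit cost 14 (adds 196)
shortest-cost path #5: 6→9→0→8 push 3 @ unit cost 14 (adds 42)
shortest-cost path #6: 6→1→3→0→8 push 3 @ unit cost 18 (adds 54)
shortest-cost path #7: 6→9→7→12→8 push 2 @ unit cost 20 (adds 40)
total cost = 713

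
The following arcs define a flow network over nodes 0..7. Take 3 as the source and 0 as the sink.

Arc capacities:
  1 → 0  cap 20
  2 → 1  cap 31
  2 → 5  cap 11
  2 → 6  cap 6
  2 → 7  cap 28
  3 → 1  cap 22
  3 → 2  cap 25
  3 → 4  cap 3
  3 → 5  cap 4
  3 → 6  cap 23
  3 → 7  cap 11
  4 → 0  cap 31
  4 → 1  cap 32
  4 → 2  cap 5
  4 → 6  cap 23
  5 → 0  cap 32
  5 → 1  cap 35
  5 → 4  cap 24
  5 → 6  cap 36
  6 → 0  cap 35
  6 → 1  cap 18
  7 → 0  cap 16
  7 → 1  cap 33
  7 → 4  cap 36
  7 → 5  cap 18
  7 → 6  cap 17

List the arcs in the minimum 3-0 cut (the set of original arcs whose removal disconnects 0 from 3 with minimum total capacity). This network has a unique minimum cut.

augment #1: 3→1→0 push 20
augment #2: 3→4→0 push 3
augment #3: 3→5→0 push 4
augment #4: 3→6→0 push 23
augment #5: 3→7→0 push 11
augment #6: 3→2→5→0 push 11
augment #7: 3→2→6→0 push 6
augment #8: 3→2→7→0 push 5
augment #9: 3→2→7→4→0 push 3
max flow = 86; residual-reachable set from 3 gives S-side
cut edges (S→T): {(1,0), (3,2), (3,4), (3,5), (3,6), (3,7)} total cap 86

Min-cut arcs: {(1,0), (3,2), (3,4), (3,5), (3,6), (3,7)} (total capacity 86)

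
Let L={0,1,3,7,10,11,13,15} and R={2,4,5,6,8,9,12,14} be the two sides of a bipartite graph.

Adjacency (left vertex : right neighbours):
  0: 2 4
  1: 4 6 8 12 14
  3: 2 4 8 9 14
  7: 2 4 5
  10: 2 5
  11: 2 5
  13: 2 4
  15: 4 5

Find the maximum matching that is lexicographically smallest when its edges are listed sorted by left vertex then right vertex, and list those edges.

Lex-smallest maximum matching: {(0,2), (1,6), (3,8), (7,4), (10,5)}

|M| = 5 (so the lex-smallest maximum matching has 5 edges)
process left vertices in ascending order; for each, take the smallest-labelled available neighbour that still permits 5 edges overall, or leave it unmatched if none does
lex-smallest matching: {0-2, 1-6, 3-8, 7-4, 10-5}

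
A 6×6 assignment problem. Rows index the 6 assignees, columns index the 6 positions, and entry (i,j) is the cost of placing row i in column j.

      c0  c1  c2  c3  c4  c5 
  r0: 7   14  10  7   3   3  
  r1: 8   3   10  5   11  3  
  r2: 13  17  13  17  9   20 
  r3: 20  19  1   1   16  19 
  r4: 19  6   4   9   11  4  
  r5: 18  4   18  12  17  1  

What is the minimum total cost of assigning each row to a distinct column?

Minimum assignment cost: 25

one of 2 optimal assignments: row0→col0 (cost 7), row1→col1 (cost 3), row2→col4 (cost 9), row3→col3 (cost 1), row4→col2 (cost 4), row5→col5 (cost 1)
total = 7 + 3 + 9 + 1 + 4 + 1 = 25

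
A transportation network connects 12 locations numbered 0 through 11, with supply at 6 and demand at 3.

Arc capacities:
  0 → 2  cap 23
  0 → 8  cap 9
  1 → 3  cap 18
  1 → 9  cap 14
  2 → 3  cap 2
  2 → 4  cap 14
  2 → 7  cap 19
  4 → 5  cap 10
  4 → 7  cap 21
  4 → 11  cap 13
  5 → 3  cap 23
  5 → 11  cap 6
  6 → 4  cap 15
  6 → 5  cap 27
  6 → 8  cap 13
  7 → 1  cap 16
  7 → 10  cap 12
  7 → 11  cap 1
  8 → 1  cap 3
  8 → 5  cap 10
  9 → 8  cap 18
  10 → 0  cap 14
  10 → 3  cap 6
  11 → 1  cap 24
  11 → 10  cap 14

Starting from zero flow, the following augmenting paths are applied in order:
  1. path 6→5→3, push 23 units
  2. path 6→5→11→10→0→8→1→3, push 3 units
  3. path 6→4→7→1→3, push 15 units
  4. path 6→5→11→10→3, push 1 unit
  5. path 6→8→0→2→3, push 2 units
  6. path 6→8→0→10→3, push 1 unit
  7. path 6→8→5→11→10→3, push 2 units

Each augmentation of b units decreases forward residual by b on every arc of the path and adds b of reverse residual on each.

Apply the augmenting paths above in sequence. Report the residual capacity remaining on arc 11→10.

after path 1 (6→5→3, push 23): res(11,10)=14
after path 2 (6→5→11→10→0→8→1→3, push 3): res(11,10)=11
after path 3 (6→4→7→1→3, push 15): res(11,10)=11
after path 4 (6→5→11→10→3, push 1): res(11,10)=10
after path 5 (6→8→0→2→3, push 2): res(11,10)=10
after path 6 (6→8→0→10→3, push 1): res(11,10)=10
after path 7 (6→8→5→11→10→3, push 2): res(11,10)=8

Residual capacity of (11,10): 8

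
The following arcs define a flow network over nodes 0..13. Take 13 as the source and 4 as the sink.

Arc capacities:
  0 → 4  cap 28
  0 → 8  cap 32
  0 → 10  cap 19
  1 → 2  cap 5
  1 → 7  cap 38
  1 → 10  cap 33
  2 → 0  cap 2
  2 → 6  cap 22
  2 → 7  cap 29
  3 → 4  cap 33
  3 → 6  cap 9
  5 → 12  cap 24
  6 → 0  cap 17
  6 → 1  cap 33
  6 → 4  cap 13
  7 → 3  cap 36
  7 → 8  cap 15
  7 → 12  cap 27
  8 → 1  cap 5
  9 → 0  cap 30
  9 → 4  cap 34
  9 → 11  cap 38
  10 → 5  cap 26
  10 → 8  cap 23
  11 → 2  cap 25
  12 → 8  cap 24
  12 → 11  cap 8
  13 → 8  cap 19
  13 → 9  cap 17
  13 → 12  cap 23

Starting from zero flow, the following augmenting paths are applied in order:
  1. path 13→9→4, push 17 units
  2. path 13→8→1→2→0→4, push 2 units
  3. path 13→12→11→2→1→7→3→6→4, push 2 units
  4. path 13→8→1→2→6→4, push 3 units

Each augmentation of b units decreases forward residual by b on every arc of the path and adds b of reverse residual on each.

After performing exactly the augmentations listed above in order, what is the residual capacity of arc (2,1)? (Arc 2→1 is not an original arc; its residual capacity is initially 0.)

Residual capacity of (2,1): 3

after path 1 (13→9→4, push 17): res(2,1)=0
after path 2 (13→8→1→2→0→4, push 2): res(2,1)=2
after path 3 (13→12→11→2→1→7→3→6→4, push 2): res(2,1)=0
after path 4 (13→8→1→2→6→4, push 3): res(2,1)=3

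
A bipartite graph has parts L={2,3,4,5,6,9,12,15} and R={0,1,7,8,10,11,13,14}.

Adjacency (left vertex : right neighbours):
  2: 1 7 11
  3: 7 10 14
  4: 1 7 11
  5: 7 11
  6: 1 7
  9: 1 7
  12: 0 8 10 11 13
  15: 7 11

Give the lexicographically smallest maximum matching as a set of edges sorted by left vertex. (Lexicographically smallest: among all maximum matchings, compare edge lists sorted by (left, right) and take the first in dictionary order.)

|M| = 5 (so the lex-smallest maximum matching has 5 edges)
process left vertices in ascending order; for each, take the smallest-labelled available neighbour that still permits 5 edges overall, or leave it unmatched if none does
lex-smallest matching: {2-1, 3-10, 4-7, 5-11, 12-0}

Lex-smallest maximum matching: {(2,1), (3,10), (4,7), (5,11), (12,0)}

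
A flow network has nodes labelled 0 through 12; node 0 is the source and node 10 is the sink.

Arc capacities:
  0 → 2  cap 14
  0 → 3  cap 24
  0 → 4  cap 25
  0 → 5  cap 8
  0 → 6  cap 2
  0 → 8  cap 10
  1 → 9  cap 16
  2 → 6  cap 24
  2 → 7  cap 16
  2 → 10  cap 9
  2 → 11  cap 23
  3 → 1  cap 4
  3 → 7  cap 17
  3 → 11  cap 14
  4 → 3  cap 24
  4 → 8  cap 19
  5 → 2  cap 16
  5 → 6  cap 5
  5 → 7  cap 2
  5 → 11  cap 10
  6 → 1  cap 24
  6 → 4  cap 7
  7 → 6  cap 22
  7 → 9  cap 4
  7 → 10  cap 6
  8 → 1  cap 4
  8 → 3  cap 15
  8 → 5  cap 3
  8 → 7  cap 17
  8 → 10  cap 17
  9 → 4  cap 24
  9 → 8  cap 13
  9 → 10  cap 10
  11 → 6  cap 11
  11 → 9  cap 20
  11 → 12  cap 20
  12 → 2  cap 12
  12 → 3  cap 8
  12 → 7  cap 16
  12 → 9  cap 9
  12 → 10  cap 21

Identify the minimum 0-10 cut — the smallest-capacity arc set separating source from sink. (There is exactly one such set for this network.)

augment #1: 0→2→10 push 9
augment #2: 0→8→10 push 10
augment #3: 0→2→7→10 push 5
augment #4: 0→3→7→10 push 1
augment #5: 0→4→8→10 push 7
augment #6: 0→3→1→9→10 push 4
augment #7: 0→3→7→9→10 push 4
augment #8: 0→3→11→9→10 push 2
augment #9: 0→3→11→12→10 push 12
augment #10: 0→5→11→12→10 push 8
max flow = 62; residual-reachable set from 0 gives S-side
cut edges (S→T): {(2,10), (7,10), (8,10), (9,10), (11,12)} total cap 62

Min-cut arcs: {(2,10), (7,10), (8,10), (9,10), (11,12)} (total capacity 62)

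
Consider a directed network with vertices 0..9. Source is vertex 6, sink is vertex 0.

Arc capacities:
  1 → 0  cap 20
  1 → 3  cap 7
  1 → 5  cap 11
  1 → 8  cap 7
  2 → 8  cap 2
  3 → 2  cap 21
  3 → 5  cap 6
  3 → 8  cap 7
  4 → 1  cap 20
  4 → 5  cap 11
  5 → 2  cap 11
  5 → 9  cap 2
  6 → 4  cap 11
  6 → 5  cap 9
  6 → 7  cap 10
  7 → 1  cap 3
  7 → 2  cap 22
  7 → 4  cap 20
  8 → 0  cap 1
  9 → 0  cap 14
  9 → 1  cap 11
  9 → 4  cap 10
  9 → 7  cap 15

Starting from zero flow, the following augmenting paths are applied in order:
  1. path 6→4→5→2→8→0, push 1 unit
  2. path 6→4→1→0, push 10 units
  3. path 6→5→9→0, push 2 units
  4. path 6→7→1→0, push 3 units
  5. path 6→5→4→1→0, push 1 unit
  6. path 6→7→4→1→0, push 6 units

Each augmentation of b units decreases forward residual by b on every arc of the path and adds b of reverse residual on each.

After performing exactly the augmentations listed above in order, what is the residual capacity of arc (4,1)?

Residual capacity of (4,1): 3

after path 1 (6→4→5→2→8→0, push 1): res(4,1)=20
after path 2 (6→4→1→0, push 10): res(4,1)=10
after path 3 (6→5→9→0, push 2): res(4,1)=10
after path 4 (6→7→1→0, push 3): res(4,1)=10
after path 5 (6→5→4→1→0, push 1): res(4,1)=9
after path 6 (6→7→4→1→0, push 6): res(4,1)=3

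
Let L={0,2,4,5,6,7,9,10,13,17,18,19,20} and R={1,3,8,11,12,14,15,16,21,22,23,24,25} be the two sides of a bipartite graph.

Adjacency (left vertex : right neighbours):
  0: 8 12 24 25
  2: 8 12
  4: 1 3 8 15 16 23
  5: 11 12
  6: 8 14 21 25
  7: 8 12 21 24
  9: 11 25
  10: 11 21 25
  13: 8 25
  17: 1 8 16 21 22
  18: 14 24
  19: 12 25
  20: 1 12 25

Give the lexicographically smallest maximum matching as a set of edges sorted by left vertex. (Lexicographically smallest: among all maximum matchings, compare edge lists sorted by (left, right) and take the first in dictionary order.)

|M| = 10 (so the lex-smallest maximum matching has 10 edges)
process left vertices in ascending order; for each, take the smallest-labelled available neighbour that still permits 10 edges overall, or leave it unmatched if none does
lex-smallest matching: {0-8, 2-12, 4-3, 5-11, 6-14, 7-21, 9-25, 17-16, 18-24, 20-1}

Lex-smallest maximum matching: {(0,8), (2,12), (4,3), (5,11), (6,14), (7,21), (9,25), (17,16), (18,24), (20,1)}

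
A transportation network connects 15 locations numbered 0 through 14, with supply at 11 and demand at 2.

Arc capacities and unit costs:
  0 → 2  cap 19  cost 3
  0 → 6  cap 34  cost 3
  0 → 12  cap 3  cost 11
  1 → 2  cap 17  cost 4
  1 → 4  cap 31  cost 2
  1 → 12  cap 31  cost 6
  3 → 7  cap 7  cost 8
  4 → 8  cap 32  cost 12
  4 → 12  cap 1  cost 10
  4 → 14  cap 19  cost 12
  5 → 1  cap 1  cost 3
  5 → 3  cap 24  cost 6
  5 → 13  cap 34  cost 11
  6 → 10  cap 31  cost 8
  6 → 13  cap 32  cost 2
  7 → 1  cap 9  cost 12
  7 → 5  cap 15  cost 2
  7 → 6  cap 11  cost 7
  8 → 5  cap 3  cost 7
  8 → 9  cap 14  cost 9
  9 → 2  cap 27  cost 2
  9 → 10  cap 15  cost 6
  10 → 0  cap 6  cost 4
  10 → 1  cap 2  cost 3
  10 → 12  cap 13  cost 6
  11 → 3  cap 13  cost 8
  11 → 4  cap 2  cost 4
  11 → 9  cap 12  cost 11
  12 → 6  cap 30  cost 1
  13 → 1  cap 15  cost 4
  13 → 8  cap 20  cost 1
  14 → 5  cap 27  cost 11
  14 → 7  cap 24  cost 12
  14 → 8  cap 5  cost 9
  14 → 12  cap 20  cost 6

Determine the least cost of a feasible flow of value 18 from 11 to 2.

Minimum cost for 18 units: 329

shortest-cost path #1: 11→9→2 push 12 @ unit cost 13 (adds 156)
shortest-cost path #2: 11→3→7→5→1→2 push 1 @ unit cost 25 (adds 25)
shortest-cost path #3: 11→4→12→6→13→1→2 push 1 @ unit cost 25 (adds 25)
shortest-cost path #4: 11→4→8→9→2 push 1 @ unit cost 27 (adds 27)
shortest-cost path #5: 11→3→7→1→2 push 3 @ unit cost 32 (adds 96)
total cost = 329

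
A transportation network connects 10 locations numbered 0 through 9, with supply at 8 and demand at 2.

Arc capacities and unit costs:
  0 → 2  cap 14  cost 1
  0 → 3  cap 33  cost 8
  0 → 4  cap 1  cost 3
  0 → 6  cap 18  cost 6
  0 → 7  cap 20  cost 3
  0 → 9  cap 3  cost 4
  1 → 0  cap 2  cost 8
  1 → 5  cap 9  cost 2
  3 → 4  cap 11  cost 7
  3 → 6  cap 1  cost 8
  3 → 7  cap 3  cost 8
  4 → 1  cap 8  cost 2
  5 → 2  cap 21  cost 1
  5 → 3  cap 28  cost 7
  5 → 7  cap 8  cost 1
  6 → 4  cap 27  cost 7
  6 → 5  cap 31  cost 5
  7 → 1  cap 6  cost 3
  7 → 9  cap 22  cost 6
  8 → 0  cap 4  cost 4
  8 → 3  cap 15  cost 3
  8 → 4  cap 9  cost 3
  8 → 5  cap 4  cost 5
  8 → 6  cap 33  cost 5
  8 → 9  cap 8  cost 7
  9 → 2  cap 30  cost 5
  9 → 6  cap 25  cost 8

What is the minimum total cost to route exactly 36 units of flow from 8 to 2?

shortest-cost path #1: 8→0→2 push 4 @ unit cost 5 (adds 20)
shortest-cost path #2: 8→5→2 push 4 @ unit cost 6 (adds 24)
shortest-cost path #3: 8→4→1→5→2 push 8 @ unit cost 8 (adds 64)
shortest-cost path #4: 8→6→5→2 push 9 @ unit cost 11 (adds 99)
shortest-cost path #5: 8→9→2 push 8 @ unit cost 12 (adds 96)
shortest-cost path #6: 8→6→5→1→0→2 push 2 @ unit cost 17 (adds 34)
shortest-cost path #7: 8→3→7→9→2 push 1 @ unit cost 22 (adds 22)
total cost = 359

Minimum cost for 36 units: 359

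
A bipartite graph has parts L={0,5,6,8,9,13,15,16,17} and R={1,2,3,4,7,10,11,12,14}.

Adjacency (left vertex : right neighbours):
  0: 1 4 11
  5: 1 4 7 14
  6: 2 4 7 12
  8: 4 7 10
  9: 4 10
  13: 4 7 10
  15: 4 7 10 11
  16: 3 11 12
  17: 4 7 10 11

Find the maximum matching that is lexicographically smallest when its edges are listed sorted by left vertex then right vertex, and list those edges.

|M| = 8 (so the lex-smallest maximum matching has 8 edges)
process left vertices in ascending order; for each, take the smallest-labelled available neighbour that still permits 8 edges overall, or leave it unmatched if none does
lex-smallest matching: {0-1, 5-14, 6-2, 8-4, 9-10, 13-7, 15-11, 16-3}

Lex-smallest maximum matching: {(0,1), (5,14), (6,2), (8,4), (9,10), (13,7), (15,11), (16,3)}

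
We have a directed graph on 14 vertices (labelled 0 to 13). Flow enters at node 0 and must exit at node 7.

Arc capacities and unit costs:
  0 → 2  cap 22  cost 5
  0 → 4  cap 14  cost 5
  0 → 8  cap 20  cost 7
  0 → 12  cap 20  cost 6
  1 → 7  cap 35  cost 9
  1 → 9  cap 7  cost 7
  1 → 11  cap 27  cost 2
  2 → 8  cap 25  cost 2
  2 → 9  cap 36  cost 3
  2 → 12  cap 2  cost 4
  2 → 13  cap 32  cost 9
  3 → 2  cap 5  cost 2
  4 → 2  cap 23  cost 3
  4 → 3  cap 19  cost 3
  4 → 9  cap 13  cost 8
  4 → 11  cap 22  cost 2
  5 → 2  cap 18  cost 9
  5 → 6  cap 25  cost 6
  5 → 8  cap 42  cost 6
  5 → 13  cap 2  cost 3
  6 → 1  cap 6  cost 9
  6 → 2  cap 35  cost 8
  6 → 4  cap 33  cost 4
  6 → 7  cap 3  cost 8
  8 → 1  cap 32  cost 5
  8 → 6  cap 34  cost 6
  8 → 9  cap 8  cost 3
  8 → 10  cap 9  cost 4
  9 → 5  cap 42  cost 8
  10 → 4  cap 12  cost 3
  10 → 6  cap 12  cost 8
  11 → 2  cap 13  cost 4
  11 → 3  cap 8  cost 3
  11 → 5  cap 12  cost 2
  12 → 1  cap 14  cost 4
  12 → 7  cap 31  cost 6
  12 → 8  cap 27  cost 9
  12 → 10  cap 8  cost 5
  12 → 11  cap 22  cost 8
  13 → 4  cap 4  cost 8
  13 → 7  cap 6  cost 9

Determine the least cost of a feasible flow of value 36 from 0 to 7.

shortest-cost path #1: 0→12→7 push 20 @ unit cost 12 (adds 240)
shortest-cost path #2: 0→2→12→7 push 2 @ unit cost 15 (adds 30)
shortest-cost path #3: 0→8→1→7 push 14 @ unit cost 21 (adds 294)
total cost = 564

Minimum cost for 36 units: 564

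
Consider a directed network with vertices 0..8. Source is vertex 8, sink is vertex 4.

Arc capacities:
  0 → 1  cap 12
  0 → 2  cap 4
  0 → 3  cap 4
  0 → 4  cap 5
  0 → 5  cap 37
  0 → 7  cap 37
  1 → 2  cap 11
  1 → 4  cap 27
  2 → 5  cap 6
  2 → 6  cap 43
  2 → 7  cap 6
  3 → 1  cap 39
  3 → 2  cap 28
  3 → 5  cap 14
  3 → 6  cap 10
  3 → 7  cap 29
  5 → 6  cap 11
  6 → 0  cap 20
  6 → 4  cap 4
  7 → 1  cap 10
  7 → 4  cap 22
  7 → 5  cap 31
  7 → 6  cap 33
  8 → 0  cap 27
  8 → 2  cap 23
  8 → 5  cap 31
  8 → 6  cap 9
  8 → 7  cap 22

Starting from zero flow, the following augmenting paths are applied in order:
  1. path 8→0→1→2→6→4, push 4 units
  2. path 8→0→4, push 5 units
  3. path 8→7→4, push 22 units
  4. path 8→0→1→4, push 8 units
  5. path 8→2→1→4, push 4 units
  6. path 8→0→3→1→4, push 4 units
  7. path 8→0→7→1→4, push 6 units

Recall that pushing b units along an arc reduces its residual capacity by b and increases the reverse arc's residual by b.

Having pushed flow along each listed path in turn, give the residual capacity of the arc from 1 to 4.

after path 1 (8→0→1→2→6→4, push 4): res(1,4)=27
after path 2 (8→0→4, push 5): res(1,4)=27
after path 3 (8→7→4, push 22): res(1,4)=27
after path 4 (8→0→1→4, push 8): res(1,4)=19
after path 5 (8→2→1→4, push 4): res(1,4)=15
after path 6 (8→0→3→1→4, push 4): res(1,4)=11
after path 7 (8→0→7→1→4, push 6): res(1,4)=5

Residual capacity of (1,4): 5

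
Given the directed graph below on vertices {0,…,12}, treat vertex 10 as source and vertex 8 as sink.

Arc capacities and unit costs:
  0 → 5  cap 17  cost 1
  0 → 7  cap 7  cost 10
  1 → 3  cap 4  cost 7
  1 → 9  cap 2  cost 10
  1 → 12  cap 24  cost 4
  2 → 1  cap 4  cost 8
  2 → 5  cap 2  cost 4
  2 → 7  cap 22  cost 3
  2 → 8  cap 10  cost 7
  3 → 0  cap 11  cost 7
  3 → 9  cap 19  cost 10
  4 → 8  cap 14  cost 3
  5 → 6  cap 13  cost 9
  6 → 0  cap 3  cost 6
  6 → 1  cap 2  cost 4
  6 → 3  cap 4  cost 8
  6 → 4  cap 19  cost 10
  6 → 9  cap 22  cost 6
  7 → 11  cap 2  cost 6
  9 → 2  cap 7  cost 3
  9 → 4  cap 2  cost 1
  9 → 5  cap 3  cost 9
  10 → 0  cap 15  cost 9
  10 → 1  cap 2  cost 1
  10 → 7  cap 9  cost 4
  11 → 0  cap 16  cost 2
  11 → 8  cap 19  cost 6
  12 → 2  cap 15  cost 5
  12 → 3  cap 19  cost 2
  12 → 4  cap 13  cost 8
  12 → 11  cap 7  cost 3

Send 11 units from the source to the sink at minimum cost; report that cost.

shortest-cost path #1: 10→1→12→11→8 push 2 @ unit cost 14 (adds 28)
shortest-cost path #2: 10→7→11→8 push 2 @ unit cost 16 (adds 32)
shortest-cost path #3: 10→0→5→6→9→4→8 push 2 @ unit cost 29 (adds 58)
shortest-cost path #4: 10→0→5→6→4→8 push 5 @ unit cost 32 (adds 160)
total cost = 278

Minimum cost for 11 units: 278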